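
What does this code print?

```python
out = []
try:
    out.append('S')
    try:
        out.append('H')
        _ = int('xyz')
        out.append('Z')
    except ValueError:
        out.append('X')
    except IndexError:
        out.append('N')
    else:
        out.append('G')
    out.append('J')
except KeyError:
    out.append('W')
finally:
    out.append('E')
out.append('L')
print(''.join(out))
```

Execution trace: 'S' (try body) → 'H' (inner try body) → 'X' (inner except ValueError) → 'J' (try body, no exception) → 'E' (finally) → 'L' (after the try/except). Output: SHXJEL

Answer: SHXJEL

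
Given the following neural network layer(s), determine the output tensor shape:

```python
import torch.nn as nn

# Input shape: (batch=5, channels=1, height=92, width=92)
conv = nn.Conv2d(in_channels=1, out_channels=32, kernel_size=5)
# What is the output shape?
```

Input: (5, 1, 92, 92) -> Output: (5, 32, 88, 88)

Answer: (5, 32, 88, 88)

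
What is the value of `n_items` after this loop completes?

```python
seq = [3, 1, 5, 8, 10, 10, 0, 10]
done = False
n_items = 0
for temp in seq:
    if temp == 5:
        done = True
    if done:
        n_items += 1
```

Count elements after first 5 in [3, 1, 5, 8, 10, 10, 0, 10]
`n_items` takes the values: 0 → 1 → 2 → 3 → 4 → 5 → 6

Answer: 6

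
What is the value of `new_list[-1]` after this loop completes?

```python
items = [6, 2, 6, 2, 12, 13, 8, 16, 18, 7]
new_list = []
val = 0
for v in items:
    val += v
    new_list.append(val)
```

Cumulative sum ends at 90
`new_list` takes the values: [] → [6] → [6, 8] → [6, 8, 14] → [6, 8, 14, 16] → [6, 8, 14, 16, 28] → [6, 8, 14, 16, 28, 41] → [6, 8, 14, 16, 28, 41, 49] → [6, 8, 14, 16, 28, 41, 49, 65] → [6, 8, 14, 16, 28, 41, 49, 65, 83] → [6, 8, 14, 16, 28, 41, 49, 65, 83, 90]
So `new_list[-1]` = 90

Answer: 90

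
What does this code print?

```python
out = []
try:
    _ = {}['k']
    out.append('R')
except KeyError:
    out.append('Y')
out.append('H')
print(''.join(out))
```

Execution trace: 'Y' (except KeyError) → 'H' (after the try/except). Output: YH

Answer: YH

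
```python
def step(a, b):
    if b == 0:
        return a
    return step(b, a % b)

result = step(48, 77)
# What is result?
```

step(48, 77) -> step(77, 48) -> step(48, 29) -> step(29, 19) -> step(19, 10) -> step(10, 9) -> step(9, 1) -> step(1, 0) -> 1

Answer: 1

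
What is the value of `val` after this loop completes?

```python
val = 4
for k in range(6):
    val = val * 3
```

Multiply by 3, 6 times: 4 * 3^6 = 2916
`val` takes the values: 4 → 12 → 36 → 108 → 324 → 972 → 2916

Answer: 2916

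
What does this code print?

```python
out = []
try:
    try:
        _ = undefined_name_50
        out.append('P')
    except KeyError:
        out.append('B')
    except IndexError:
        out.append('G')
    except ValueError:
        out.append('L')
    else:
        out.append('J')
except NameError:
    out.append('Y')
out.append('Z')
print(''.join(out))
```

Execution trace: 'Y' (outer except NameError) → 'Z' (after the try/except). Output: YZ

Answer: YZ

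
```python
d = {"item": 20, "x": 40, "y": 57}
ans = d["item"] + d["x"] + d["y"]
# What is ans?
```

Trace:
`d = {"item": 20, "x": 40, "y": 57}` → d = {'item': 20, 'x': 40, 'y': 57}
`ans = d["item"] + d["x"] + d["y"]` → ans = 117
So ans = 117

Answer: 117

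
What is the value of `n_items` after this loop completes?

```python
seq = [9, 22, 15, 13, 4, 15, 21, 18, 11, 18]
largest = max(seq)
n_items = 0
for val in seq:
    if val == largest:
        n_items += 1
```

Count of max value 22 in [9, 22, 15, 13, 4, 15, 21, 18, 11, 18]
`n_items` takes the values: 0 → 1

Answer: 1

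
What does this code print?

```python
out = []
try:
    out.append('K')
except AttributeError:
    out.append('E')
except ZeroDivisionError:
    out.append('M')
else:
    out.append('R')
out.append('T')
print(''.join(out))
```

Execution trace: 'K' (try body, no exception) → 'R' (else) → 'T' (after the try/except). Output: KRT

Answer: KRT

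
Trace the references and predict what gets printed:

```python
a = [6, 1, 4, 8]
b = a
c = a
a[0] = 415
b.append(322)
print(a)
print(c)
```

Key concept: multiple aliases.
Step by step:
`a = [6, 1, 4, 8]` → a = [6, 1, 4, 8]
`b = a` → b = [6, 1, 4, 8] (same object as a)
`c = a` → c = [6, 1, 4, 8] (same object as a, b)
`a[0] = 415` → a = [415, 1, 4, 8] (same object as b, c); b = [415, 1, 4, 8] (same object as a, c); c = [415, 1, 4, 8] (same object as a, b)
`b.append(322)` → a = [415, 1, 4, 8, 322] (same object as b, c); b = [415, 1, 4, 8, 322] (same object as a, c); c = [415, 1, 4, 8, 322] (same object as a, b)
`print(a)` → prints [415, 1, 4, 8, 322]
`print(c)` → prints [415, 1, 4, 8, 322]

Answer:
[415, 1, 4, 8, 322]
[415, 1, 4, 8, 322]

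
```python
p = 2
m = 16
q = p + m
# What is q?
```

Trace:
`p = 2` → p = 2
`m = 16` → m = 16
`q = p + m` → q = 18
So q = 18

Answer: 18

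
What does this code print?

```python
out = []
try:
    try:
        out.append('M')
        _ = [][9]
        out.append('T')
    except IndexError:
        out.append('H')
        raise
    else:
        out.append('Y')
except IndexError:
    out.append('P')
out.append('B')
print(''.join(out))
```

Execution trace: 'M' (inner try body) → 'H' (inner except IndexError) → 'P' (outer except IndexError) → 'B' (after the try/except). Output: MHPB

Answer: MHPB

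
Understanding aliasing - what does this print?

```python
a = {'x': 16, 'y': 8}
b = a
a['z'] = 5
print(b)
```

Key concept: dict aliasing.
Step by step:
`a = {'x': 16, 'y': 8}` → a = {'x': 16, 'y': 8}
`b = a` → b = {'x': 16, 'y': 8} (same object as a)
`a['z'] = 5` → a = {'x': 16, 'y': 8, 'z': 5} (same object as b); b = {'x': 16, 'y': 8, 'z': 5} (same object as a)
`print(b)` → prints {'x': 16, 'y': 8, 'z': 5}

Answer: {'x': 16, 'y': 8, 'z': 5}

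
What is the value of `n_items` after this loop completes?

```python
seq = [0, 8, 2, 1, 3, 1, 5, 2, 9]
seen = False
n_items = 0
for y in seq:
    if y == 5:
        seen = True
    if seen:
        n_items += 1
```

Count elements after first 5 in [0, 8, 2, 1, 3, 1, 5, 2, 9]
`n_items` takes the values: 0 → 1 → 2 → 3

Answer: 3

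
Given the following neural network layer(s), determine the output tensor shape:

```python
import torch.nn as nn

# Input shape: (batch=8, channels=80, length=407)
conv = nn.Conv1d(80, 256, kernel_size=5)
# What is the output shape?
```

Input: (8, 80, 407) -> Output: (8, 256, 403)

Answer: (8, 256, 403)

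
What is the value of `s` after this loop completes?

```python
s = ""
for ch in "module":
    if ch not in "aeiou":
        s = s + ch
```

Remove vowels from 'module'
`s` takes the values: "" → "m" → "md" → "mdl"

Answer: "mdl"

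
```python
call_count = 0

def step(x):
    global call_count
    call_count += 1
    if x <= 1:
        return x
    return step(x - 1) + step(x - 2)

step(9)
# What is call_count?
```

Calls(x) = 1 + Calls(x-1) + Calls(x-2); Calls(0)=Calls(1)=1. For x=9 this gives 109.

Answer: 109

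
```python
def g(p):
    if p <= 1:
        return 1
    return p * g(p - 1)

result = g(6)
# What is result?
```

g(6) = 6 * 5 * 4 * 3 * 2 * 1 = 720

Answer: 720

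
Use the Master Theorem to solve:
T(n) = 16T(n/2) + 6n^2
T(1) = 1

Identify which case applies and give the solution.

a=16, b=2, f(n)=6n^2. log_2(16) = 4. Since c=2 < 4, Case 1 applies: T(n) = Θ(n^log_b(a)) = O(n^4).

Answer: O(n^4) - Case 1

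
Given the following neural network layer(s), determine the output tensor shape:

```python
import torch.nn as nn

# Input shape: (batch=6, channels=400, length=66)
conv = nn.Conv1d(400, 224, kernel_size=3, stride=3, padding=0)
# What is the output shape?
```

Input: (6, 400, 66) -> Output: (6, 224, 22)

Answer: (6, 224, 22)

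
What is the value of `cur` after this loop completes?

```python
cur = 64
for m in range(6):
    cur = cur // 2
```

Halve 6 times: 64 // 2^6 = 1
`cur` takes the values: 64 → 32 → 16 → 8 → 4 → 2 → 1

Answer: 1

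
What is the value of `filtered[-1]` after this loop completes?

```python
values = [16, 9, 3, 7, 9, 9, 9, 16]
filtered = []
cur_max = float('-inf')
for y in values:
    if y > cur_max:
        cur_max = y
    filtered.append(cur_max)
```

Running max ends at 16
`filtered` takes the values: [] → [16] → [16, 16] → [16, 16, 16] → [16, 16, 16, 16] → [16, 16, 16, 16, 16] → [16, 16, 16, 16, 16, 16] → [16, 16, 16, 16, 16, 16, 16] → [16, 16, 16, 16, 16, 16, 16, 16]
So `filtered[-1]` = 16

Answer: 16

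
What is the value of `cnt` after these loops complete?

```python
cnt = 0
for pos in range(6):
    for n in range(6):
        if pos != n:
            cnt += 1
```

6² - 6 (exclude diagonal)
`cnt` takes the values: 0 → 1 → 2 → 3 → 4 → 5 → 6 → 7 → 8 → 9 → 10 → 11 → 12 → 13 → 14 → 15 → 16 → 17 → 18 → 19 → 20 → 21 → 22 → 23 → 24 → 25 → 26 → 27 → 28 → 29 → 30

Answer: 30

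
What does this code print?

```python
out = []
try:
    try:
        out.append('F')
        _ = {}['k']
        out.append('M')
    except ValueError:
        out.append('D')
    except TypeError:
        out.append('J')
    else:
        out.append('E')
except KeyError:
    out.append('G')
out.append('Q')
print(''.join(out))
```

Execution trace: 'F' (try body) → 'G' (outer except KeyError) → 'Q' (after the try/except). Output: FGQ

Answer: FGQ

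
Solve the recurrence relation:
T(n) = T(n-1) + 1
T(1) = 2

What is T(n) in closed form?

Unrolling: T(n) = T(1) + 1·(n-1) = 2 + 1(n-1) = n + 1.

Answer: T(n) = n + 1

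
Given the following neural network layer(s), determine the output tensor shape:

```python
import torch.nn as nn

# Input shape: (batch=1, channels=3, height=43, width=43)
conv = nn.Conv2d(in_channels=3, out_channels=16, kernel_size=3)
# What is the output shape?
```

Input: (1, 3, 43, 43) -> Output: (1, 16, 41, 41)

Answer: (1, 16, 41, 41)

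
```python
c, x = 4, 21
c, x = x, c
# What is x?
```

Trace:
`c, x = 4, 21` → c = 4; x = 21
`c, x = x, c` → c = 21; x = 4
So x = 4

Answer: 4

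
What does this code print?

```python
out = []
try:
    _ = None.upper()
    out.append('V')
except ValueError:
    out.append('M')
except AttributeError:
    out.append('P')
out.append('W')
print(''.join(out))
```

Execution trace: 'P' (except AttributeError) → 'W' (after the try/except). Output: PW

Answer: PW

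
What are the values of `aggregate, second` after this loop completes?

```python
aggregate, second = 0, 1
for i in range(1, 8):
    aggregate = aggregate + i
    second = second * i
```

Sum and factorial of 1 to 7
`aggregate, second` takes the values: (0, 1) → (1, 1) → (3, 1) → (3, 2) → (6, 2) → (6, 6) → (10, 6) → (10, 24) → (15, 24) → (15, 120) → (21, 120) → (21, 720) → (28, 720) → (28, 5040)

Answer: 28, 5040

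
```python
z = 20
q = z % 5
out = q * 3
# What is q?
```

Trace:
`z = 20` → z = 20
`q = z % 5` → q = 0
`out = q * 3` → out = 0
So q = 0

Answer: 0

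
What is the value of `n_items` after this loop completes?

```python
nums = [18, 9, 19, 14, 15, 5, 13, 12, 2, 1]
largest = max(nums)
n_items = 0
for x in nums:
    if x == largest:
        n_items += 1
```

Count of max value 19 in [18, 9, 19, 14, 15, 5, 13, 12, 2, 1]
`n_items` takes the values: 0 → 1

Answer: 1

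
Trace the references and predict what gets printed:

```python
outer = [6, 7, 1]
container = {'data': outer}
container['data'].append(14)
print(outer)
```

Key concept: dict holds reference to list.
Step by step:
`outer = [6, 7, 1]` → outer = [6, 7, 1]
`container = {'data': outer}` → container = {'data': [6, 7, 1]}
`container['data'].append(14)` → outer = [6, 7, 1, 14]; container = {'data': [6, 7, 1, 14]}
`print(outer)` → prints [6, 7, 1, 14]

Answer: [6, 7, 1, 14]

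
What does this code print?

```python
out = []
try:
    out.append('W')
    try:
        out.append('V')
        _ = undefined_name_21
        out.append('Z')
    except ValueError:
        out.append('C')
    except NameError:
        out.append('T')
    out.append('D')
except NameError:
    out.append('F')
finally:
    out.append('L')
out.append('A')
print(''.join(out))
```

Execution trace: 'W' (try body) → 'V' (inner try body) → 'T' (inner except NameError) → 'D' (try body, no exception) → 'L' (finally) → 'A' (after the try/except). Output: WVTDLA

Answer: WVTDLA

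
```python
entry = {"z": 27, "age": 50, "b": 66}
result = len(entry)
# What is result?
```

Trace:
`entry = {"z": 27, "age": 50, "b": 66}` → entry = {'z': 27, 'age': 50, 'b': 66}
`result = len(entry)` → result = 3
So result = 3

Answer: 3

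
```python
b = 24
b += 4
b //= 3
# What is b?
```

Trace:
`b = 24` → b = 24
`b += 4` → b = 28
`b //= 3` → b = 9
So b = 9

Answer: 9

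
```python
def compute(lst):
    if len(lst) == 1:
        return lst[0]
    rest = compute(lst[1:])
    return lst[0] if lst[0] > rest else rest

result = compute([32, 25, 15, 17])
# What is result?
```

Recursive max over [32, 25, 15, 17] = 32

Answer: 32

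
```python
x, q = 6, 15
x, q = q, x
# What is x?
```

Trace:
`x, q = 6, 15` → x = 6; q = 15
`x, q = q, x` → x = 15; q = 6
So x = 15

Answer: 15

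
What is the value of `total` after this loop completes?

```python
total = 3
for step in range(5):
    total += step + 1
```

Start at 3, add 1 to 5 = 18
`total` takes the values: 3 → 4 → 6 → 9 → 13 → 18

Answer: 18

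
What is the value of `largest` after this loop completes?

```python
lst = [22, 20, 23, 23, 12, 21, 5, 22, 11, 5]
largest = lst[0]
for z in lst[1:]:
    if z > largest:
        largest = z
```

Maximum of [22, 20, 23, 23, 12, 21, 5, 22, 11, 5]
`largest` takes the values: 22 → 23

Answer: 23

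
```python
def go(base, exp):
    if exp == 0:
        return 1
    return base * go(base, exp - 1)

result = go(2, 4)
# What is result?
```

go(2, 4) = 2 * 2 * 2 * 2 = 16

Answer: 16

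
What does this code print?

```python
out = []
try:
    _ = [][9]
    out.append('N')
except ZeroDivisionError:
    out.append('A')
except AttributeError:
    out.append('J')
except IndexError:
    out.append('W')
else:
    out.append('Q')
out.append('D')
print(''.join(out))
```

Execution trace: 'W' (except IndexError) → 'D' (after the try/except). Output: WD

Answer: WD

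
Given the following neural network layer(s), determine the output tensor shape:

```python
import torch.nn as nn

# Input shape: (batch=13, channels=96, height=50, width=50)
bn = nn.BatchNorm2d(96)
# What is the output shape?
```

Input: (13, 96, 50, 50) -> Output: (13, 96, 50, 50)

Answer: (13, 96, 50, 50)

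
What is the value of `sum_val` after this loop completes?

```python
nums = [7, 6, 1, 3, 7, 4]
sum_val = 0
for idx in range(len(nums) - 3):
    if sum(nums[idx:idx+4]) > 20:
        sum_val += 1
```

Count windows with sum > 20
`sum_val` takes the values: 0

Answer: 0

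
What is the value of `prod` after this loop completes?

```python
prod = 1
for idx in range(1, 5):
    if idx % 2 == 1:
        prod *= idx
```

Product of odd numbers 1 to 4
`prod` takes the values: 1 → 3

Answer: 3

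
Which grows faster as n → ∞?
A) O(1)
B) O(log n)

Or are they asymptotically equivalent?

O(1) vs O(log n): Higher order terms dominate.

Answer: B) O(log n) grows faster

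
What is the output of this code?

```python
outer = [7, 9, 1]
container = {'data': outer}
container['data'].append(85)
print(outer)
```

Key concept: dict holds reference to list.
Step by step:
`outer = [7, 9, 1]` → outer = [7, 9, 1]
`container = {'data': outer}` → container = {'data': [7, 9, 1]}
`container['data'].append(85)` → outer = [7, 9, 1, 85]; container = {'data': [7, 9, 1, 85]}
`print(outer)` → prints [7, 9, 1, 85]

Answer: [7, 9, 1, 85]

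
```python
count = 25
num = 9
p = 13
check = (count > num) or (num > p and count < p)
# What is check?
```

Trace:
`count = 25` → count = 25
`num = 9` → num = 9
`p = 13` → p = 13
`check = (count > num) or (num > p and count < p)` → check = True
So check = True

Answer: True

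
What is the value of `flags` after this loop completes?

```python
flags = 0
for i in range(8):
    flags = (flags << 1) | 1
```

Build 8 consecutive 1-bits: 0b11111111
`flags` takes the values: 0 → 1 → 3 → 7 → 15 → 31 → 63 → 127 → 255

Answer: 255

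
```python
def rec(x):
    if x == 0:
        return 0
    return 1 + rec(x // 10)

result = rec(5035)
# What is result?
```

Count of digits of 5035: 4

Answer: 4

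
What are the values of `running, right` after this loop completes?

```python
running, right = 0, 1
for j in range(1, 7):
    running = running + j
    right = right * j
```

Sum and factorial of 1 to 6
`running, right` takes the values: (0, 1) → (1, 1) → (3, 1) → (3, 2) → (6, 2) → (6, 6) → (10, 6) → (10, 24) → (15, 24) → (15, 120) → (21, 120) → (21, 720)

Answer: 21, 720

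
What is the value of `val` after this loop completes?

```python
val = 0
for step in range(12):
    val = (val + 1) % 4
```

Increment mod 4, 12 times = 0
`val` takes the values: 0 → 1 → 2 → 3 → 0 → 1 → 2 → 3 → 0 → 1 → 2 → 3 → 0

Answer: 0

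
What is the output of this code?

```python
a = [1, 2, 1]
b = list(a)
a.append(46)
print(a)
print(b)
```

Key concept: list() constructor creates copy.
Step by step:
`a = [1, 2, 1]` → a = [1, 2, 1]
`b = list(a)` → b = [1, 2, 1]
`a.append(46)` → a = [1, 2, 1, 46]
`print(a)` → prints [1, 2, 1, 46]
`print(b)` → prints [1, 2, 1]

Answer:
[1, 2, 1, 46]
[1, 2, 1]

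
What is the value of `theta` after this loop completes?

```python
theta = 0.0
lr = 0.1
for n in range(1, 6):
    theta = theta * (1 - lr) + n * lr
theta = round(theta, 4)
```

Moving average with lr=0.1
`theta` takes the values: 0.0 → 0.1 → 0.29 → 0.561 → 0.9049 → 1.31441 → 1.3144

Answer: 1.3144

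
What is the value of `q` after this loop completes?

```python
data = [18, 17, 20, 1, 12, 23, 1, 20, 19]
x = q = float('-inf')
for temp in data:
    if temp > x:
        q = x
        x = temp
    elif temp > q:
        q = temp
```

Second largest (with repeats) in [18, 17, 20, 1, 12, 23, 1, 20, 19]
`q` takes the values: -inf → 17 → 18 → 20

Answer: 20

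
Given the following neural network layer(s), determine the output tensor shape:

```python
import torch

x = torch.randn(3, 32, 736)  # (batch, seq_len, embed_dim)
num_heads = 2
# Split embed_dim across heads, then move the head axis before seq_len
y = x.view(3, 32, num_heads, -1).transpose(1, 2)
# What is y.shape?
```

Input: (3, 32, 736) -> head_dim = 736 // 2 = 368; after view: (3, 32, 2, 368) -> after transpose(1, 2): (3, 2, 32, 368) -> Output: (3, 2, 32, 368)

Answer: (3, 2, 32, 368)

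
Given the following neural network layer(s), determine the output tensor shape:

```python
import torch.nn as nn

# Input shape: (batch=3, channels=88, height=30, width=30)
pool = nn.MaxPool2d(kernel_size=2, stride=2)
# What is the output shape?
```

Input: (3, 88, 30, 30) -> Output: (3, 88, 15, 15)

Answer: (3, 88, 15, 15)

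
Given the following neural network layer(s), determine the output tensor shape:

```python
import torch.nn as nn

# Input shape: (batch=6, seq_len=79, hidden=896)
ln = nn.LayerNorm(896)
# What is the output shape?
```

Input: (6, 79, 896) -> Output: (6, 79, 896)

Answer: (6, 79, 896)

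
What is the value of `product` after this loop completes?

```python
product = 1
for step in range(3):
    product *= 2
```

2^3 = 8
`product` takes the values: 1 → 2 → 4 → 8

Answer: 8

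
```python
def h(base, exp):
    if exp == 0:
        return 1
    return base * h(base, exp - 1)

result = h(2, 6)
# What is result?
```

h(2, 6) = 2 * 2 * 2 * 2 * 2 * 2 = 64

Answer: 64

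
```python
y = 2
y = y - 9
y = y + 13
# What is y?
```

Trace:
`y = 2` → y = 2
`y = y - 9` → y = -7
`y = y + 13` → y = 6
So y = 6

Answer: 6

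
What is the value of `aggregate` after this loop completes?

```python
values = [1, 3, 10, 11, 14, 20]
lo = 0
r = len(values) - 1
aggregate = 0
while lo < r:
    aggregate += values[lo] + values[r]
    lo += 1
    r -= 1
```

Sum of pairs from ends
`aggregate` takes the values: 0 → 21 → 38 → 59

Answer: 59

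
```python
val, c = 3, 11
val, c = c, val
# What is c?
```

Trace:
`val, c = 3, 11` → val = 3; c = 11
`val, c = c, val` → val = 11; c = 3
So c = 3

Answer: 3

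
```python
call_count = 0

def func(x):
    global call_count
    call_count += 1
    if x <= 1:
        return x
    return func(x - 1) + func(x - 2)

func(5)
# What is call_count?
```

Calls(x) = 1 + Calls(x-1) + Calls(x-2); Calls(0)=Calls(1)=1. For x=5 this gives 15.

Answer: 15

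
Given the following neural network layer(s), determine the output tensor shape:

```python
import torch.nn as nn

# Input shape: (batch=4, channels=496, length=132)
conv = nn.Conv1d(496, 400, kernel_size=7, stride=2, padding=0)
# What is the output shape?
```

Input: (4, 496, 132) -> Output: (4, 400, 63)

Answer: (4, 400, 63)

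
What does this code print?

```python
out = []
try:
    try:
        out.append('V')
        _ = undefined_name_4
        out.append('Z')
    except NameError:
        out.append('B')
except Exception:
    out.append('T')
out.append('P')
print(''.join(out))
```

Execution trace: 'V' (inner try body) → 'B' (inner except NameError) → 'P' (after the try/except). Output: VBP

Answer: VBP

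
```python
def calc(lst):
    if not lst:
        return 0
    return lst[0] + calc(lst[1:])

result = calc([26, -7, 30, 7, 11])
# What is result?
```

26 + (-7) + 30 + 7 + 11 + 0 = 67

Answer: 67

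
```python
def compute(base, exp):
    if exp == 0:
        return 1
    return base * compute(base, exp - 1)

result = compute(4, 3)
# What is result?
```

compute(4, 3) = 4 * 4 * 4 = 64

Answer: 64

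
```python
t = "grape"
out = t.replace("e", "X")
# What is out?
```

Trace:
`t = "grape"` → t = 'grape'
`out = t.replace("e", "X")` → out = 'grapX'
So out = 'grapX'

Answer: 'grapX'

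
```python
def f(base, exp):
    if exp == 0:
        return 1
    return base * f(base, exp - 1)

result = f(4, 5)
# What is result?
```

f(4, 5) = 4 * 4 * 4 * 4 * 4 = 1024

Answer: 1024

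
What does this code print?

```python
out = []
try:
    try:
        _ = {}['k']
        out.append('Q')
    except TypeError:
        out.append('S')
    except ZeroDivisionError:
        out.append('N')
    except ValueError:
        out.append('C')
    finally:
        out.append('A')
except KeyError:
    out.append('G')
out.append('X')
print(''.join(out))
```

Execution trace: 'A' (finally) → 'G' (outer except KeyError) → 'X' (after the try/except). Output: AGX

Answer: AGX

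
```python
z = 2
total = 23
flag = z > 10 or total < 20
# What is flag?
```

Trace:
`z = 2` → z = 2
`total = 23` → total = 23
`flag = z > 10 or total < 20` → flag = False
So flag = False

Answer: False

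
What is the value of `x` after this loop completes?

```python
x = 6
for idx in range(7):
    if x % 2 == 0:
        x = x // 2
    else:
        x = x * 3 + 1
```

Collatz-style transformation from 6
`x` takes the values: 6 → 3 → 10 → 5 → 16 → 8 → 4 → 2

Answer: 2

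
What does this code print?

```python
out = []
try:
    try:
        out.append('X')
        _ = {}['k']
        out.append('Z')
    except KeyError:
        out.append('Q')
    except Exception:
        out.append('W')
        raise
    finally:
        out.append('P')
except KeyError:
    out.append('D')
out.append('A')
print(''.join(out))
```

Execution trace: 'X' (inner try body) → 'Q' (inner except KeyError) → 'P' (inner finally) → 'A' (after the try/except). Output: XQPA

Answer: XQPA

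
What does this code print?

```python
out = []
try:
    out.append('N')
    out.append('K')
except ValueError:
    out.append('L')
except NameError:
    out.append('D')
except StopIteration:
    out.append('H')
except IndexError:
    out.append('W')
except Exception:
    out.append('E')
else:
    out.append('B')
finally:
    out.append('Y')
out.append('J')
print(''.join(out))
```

Execution trace: 'N' (try body) → 'K' (try body, no exception) → 'B' (else) → 'Y' (finally) → 'J' (after the try/except). Output: NKBYJ

Answer: NKBYJ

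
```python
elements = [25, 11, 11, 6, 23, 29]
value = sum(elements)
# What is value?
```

Trace:
`elements = [25, 11, 11, 6, 23, 29]` → elements = [25, 11, 11, 6, 23, 29]
`value = sum(elements)` → value = 105
So value = 105

Answer: 105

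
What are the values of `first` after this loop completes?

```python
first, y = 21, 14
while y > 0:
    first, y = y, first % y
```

GCD of 21 and 14
`first` takes the values: 21 → 14 → 7

Answer: 7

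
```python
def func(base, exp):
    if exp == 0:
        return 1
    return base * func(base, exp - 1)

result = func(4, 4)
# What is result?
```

func(4, 4) = 4 * 4 * 4 * 4 = 256

Answer: 256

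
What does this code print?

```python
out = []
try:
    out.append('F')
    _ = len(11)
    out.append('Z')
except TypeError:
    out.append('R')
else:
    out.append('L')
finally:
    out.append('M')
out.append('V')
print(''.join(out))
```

Execution trace: 'F' (try body) → 'R' (except TypeError) → 'M' (finally) → 'V' (after the try/except). Output: FRMV

Answer: FRMV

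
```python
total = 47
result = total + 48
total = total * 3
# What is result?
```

Trace:
`total = 47` → total = 47
`result = total + 48` → result = 95
`total = total * 3` → total = 141
So result = 95

Answer: 95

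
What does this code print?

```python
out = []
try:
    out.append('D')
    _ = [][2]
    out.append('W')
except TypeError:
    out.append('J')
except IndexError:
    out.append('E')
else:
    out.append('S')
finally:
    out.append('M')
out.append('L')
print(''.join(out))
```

Execution trace: 'D' (try body) → 'E' (except IndexError) → 'M' (finally) → 'L' (after the try/except). Output: DEML

Answer: DEML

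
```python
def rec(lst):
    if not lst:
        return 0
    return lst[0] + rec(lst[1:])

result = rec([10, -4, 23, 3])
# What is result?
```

10 + (-4) + 23 + 3 + 0 = 32

Answer: 32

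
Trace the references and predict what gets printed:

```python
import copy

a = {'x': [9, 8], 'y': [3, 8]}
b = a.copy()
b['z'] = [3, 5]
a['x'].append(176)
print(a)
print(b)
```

Key concept: shallow copy of dict with mutable values.
Step by step:
`a = {'x': [9, 8], 'y': [3, 8]}` → a = {'x': [9, 8], 'y': [3, 8]}
`b = a.copy()` → b = {'x': [9, 8], 'y': [3, 8]}
`b['z'] = [3, 5]` → b = {'x': [9, 8], 'y': [3, 8], 'z': [3, 5]}
`a['x'].append(176)` → a = {'x': [9, 8, 176], 'y': [3, 8]}; b = {'x': [9, 8, 176], 'y': [3, 8], 'z': [3, 5]}
`print(a)` → prints {'x': [9, 8, 176], 'y': [3, 8]}
`print(b)` → prints {'x': [9, 8, 176], 'y': [3, 8], 'z': [3, 5]}

Answer:
{'x': [9, 8, 176], 'y': [3, 8]}
{'x': [9, 8, 176], 'y': [3, 8], 'z': [3, 5]}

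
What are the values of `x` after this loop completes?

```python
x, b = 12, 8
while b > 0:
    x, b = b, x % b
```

GCD of 12 and 8
`x` takes the values: 12 → 8 → 4

Answer: 4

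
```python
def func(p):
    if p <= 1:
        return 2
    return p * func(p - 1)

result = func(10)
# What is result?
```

func(10) = 10 * 9 * 8 * 7 * 6 * 5 * 4 * 3 * 2 * 2 = 7257600

Answer: 7257600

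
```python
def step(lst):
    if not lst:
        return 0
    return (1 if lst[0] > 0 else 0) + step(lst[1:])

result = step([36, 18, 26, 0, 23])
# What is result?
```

Count of positive elements in [36, 18, 26, 0, 23] = 4

Answer: 4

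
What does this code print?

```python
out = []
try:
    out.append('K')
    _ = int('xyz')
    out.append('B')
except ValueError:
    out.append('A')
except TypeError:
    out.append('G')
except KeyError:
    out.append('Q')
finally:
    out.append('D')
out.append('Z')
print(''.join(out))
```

Execution trace: 'K' (try body) → 'A' (except ValueError) → 'D' (finally) → 'Z' (after the try/except). Output: KADZ

Answer: KADZ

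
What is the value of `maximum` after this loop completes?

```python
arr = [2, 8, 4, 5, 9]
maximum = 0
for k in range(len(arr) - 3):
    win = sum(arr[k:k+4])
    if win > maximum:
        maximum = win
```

Max sum of 4-element window in [2, 8, 4, 5, 9]
`maximum` takes the values: 0 → 19 → 26

Answer: 26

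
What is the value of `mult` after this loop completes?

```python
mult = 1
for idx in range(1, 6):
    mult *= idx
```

5! = 120
`mult` takes the values: 1 → 2 → 6 → 24 → 120

Answer: 120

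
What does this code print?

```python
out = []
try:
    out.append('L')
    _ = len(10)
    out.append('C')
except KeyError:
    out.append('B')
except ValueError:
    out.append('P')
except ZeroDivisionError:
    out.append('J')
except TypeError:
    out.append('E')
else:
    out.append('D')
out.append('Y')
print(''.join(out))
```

Execution trace: 'L' (try body) → 'E' (except TypeError) → 'Y' (after the try/except). Output: LEY

Answer: LEY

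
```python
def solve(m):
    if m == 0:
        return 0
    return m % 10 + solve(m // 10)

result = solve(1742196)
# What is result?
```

Sum of digits of 1742196: 6 + 9 + 1 + 2 + 4 + 7 + 1 = 30

Answer: 30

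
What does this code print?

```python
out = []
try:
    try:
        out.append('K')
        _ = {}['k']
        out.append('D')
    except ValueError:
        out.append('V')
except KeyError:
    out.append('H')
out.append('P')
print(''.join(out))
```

Execution trace: 'K' (try body) → 'H' (outer except KeyError) → 'P' (after the try/except). Output: KHP

Answer: KHP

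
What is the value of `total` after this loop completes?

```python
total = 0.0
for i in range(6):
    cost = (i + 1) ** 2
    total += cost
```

Sum of squared losses 1² + 2² + ... + 6²
`total` takes the values: 0.0 → 1.0 → 5.0 → 14.0 → 30.0 → 55.0 → 91.0

Answer: 91.0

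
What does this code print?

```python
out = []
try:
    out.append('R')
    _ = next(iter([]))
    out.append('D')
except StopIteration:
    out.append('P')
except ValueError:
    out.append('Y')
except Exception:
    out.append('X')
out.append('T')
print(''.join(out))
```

Execution trace: 'R' (try body) → 'P' (except StopIteration) → 'T' (after the try/except). Output: RPT

Answer: RPT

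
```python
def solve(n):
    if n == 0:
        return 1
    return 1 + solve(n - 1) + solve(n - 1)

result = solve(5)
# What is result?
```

solve(n) = 1 + 2·solve(n-1), solve(0)=1. Closed form: (1+1)·2^5 - 1 = 63.

Answer: 63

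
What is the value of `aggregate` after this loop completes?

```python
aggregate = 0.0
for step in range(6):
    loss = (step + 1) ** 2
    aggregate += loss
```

Sum of squared losses 1² + 2² + ... + 6²
`aggregate` takes the values: 0.0 → 1.0 → 5.0 → 14.0 → 30.0 → 55.0 → 91.0

Answer: 91.0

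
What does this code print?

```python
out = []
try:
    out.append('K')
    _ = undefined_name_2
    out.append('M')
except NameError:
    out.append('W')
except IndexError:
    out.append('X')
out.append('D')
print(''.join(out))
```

Execution trace: 'K' (try body) → 'W' (except NameError) → 'D' (after the try/except). Output: KWD

Answer: KWD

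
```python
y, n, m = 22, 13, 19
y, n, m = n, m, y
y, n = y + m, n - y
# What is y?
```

Trace:
`y, n, m = 22, 13, 19` → y = 22; n = 13; m = 19
`y, n, m = n, m, y` → y = 13; n = 19; m = 22
`y, n = y + m, n - y` → y = 35; n = 6
So y = 35

Answer: 35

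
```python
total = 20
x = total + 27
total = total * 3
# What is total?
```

Trace:
`total = 20` → total = 20
`x = total + 27` → x = 47
`total = total * 3` → total = 60
So total = 60

Answer: 60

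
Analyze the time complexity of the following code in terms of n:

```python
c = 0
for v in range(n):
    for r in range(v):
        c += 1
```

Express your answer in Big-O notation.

Each loop level contributes: n × n. Multiplying the contributions gives O(n^2).

Answer: O(n^2)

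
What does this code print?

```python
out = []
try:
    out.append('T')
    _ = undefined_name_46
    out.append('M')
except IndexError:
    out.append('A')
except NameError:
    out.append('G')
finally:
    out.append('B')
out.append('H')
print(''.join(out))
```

Execution trace: 'T' (try body) → 'G' (except NameError) → 'B' (finally) → 'H' (after the try/except). Output: TGBH

Answer: TGBH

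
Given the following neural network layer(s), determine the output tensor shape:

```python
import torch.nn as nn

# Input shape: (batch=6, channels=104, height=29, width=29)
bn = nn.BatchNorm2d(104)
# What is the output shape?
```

Input: (6, 104, 29, 29) -> Output: (6, 104, 29, 29)

Answer: (6, 104, 29, 29)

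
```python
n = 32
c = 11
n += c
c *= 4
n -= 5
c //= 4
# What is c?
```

Trace:
`n = 32` → n = 32
`c = 11` → c = 11
`n += c` → n = 43
`c *= 4` → c = 44
`n -= 5` → n = 38
`c //= 4` → c = 11
So c = 11

Answer: 11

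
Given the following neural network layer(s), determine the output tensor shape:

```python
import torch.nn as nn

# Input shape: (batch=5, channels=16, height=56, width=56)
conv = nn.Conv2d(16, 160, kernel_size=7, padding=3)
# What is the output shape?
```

Input: (5, 16, 56, 56) -> Output: (5, 160, 56, 56)

Answer: (5, 160, 56, 56)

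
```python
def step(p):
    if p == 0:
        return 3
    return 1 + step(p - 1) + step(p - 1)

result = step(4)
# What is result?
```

step(p) = 1 + 2·step(p-1), step(0)=3. Closed form: (3+1)·2^4 - 1 = 63.

Answer: 63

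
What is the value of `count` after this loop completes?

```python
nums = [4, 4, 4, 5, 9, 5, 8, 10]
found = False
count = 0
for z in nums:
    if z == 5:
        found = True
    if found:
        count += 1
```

Count elements after first 5 in [4, 4, 4, 5, 9, 5, 8, 10]
`count` takes the values: 0 → 1 → 2 → 3 → 4 → 5

Answer: 5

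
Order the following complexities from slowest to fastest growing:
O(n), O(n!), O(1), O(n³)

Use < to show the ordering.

Ordered by growth rate: O(1) < O(n) < O(n³) < O(n!)

Answer: O(1) < O(n) < O(n³) < O(n!)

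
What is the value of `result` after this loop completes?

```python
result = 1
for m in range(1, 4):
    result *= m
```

3! = 6
`result` takes the values: 1 → 2 → 6

Answer: 6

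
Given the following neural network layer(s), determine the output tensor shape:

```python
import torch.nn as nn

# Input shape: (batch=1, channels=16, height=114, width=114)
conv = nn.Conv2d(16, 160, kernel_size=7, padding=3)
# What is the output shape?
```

Input: (1, 16, 114, 114) -> Output: (1, 160, 114, 114)

Answer: (1, 160, 114, 114)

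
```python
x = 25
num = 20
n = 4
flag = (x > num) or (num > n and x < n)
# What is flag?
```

Trace:
`x = 25` → x = 25
`num = 20` → num = 20
`n = 4` → n = 4
`flag = (x > num) or (num > n and x < n)` → flag = True
So flag = True

Answer: True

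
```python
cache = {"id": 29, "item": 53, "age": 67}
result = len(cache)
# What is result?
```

Trace:
`cache = {"id": 29, "item": 53, "age": 67}` → cache = {'id': 29, 'item': 53, 'age': 67}
`result = len(cache)` → result = 3
So result = 3

Answer: 3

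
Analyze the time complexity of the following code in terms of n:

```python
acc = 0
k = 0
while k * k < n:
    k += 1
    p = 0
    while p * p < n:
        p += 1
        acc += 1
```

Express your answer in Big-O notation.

Each loop level contributes: √n × √n. Multiplying the contributions gives O(n).

Answer: O(n)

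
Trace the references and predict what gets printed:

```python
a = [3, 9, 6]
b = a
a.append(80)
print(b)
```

Key concept: basic list aliasing.
Step by step:
`a = [3, 9, 6]` → a = [3, 9, 6]
`b = a` → b = [3, 9, 6] (same object as a)
`a.append(80)` → a = [3, 9, 6, 80] (same object as b); b = [3, 9, 6, 80] (same object as a)
`print(b)` → prints [3, 9, 6, 80]

Answer: [3, 9, 6, 80]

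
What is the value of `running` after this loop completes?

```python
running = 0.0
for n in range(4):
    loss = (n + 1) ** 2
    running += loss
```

Sum of squared losses 1² + 2² + ... + 4²
`running` takes the values: 0.0 → 1.0 → 5.0 → 14.0 → 30.0

Answer: 30.0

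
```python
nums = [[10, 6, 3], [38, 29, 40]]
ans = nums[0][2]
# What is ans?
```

Trace:
`nums = [[10, 6, 3], [38, 29, 40]]` → nums = [[10, 6, 3], [38, 29, 40]]
`ans = nums[0][2]` → ans = 3
So ans = 3

Answer: 3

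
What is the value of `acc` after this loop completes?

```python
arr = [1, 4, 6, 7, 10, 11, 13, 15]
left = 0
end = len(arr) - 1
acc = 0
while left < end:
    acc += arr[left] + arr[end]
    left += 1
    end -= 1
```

Sum of pairs from ends
`acc` takes the values: 0 → 16 → 33 → 50 → 67

Answer: 67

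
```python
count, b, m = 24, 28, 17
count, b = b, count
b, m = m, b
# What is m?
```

Trace:
`count, b, m = 24, 28, 17` → count = 24; b = 28; m = 17
`count, b = b, count` → count = 28; b = 24
`b, m = m, b` → b = 17; m = 24
So m = 24

Answer: 24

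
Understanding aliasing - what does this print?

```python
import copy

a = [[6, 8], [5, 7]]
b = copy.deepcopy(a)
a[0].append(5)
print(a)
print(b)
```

Key concept: deep copy is fully independent.
Step by step:
`a = [[6, 8], [5, 7]]` → a = [[6, 8], [5, 7]]
`b = copy.deepcopy(a)` → b = [[6, 8], [5, 7]]
`a[0].append(5)` → a = [[6, 8, 5], [5, 7]]
`print(a)` → prints [[6, 8, 5], [5, 7]]
`print(b)` → prints [[6, 8], [5, 7]]

Answer:
[[6, 8, 5], [5, 7]]
[[6, 8], [5, 7]]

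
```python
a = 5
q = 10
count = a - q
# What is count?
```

Trace:
`a = 5` → a = 5
`q = 10` → q = 10
`count = a - q` → count = -5
So count = -5

Answer: -5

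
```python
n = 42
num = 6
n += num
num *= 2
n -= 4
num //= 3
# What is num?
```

Trace:
`n = 42` → n = 42
`num = 6` → num = 6
`n += num` → n = 48
`num *= 2` → num = 12
`n -= 4` → n = 44
`num //= 3` → num = 4
So num = 4

Answer: 4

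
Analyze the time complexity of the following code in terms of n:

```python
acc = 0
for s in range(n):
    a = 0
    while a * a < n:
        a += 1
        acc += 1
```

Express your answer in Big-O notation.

Each loop level contributes: n × √n. Multiplying the contributions gives O(n√n).

Answer: O(n√n)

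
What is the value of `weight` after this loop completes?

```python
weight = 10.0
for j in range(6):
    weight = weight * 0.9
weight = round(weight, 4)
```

Exponential decay: 10.0 * 0.9^6
`weight` takes the values: 10.0 → 9.0 → 8.1 → 7.29 → 6.561 → 5.9049 → 5.31441 → 5.3144

Answer: 5.3144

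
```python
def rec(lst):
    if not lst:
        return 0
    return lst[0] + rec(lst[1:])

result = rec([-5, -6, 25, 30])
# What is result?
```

(-5) + (-6) + 25 + 30 + 0 = 44

Answer: 44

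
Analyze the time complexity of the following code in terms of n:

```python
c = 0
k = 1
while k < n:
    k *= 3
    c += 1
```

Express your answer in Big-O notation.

Each loop level contributes: log n. Multiplying the contributions gives O(log n).

Answer: O(log n)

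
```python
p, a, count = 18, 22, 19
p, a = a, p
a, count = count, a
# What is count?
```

Trace:
`p, a, count = 18, 22, 19` → p = 18; a = 22; count = 19
`p, a = a, p` → p = 22; a = 18
`a, count = count, a` → a = 19; count = 18
So count = 18

Answer: 18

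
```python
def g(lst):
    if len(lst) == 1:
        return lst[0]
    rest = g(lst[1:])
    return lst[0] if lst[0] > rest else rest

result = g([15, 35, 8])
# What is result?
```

Recursive max over [15, 35, 8] = 35

Answer: 35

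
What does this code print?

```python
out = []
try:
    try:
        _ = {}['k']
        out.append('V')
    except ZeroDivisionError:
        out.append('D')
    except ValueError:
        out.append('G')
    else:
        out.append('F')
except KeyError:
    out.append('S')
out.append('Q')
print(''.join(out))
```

Execution trace: 'S' (outer except KeyError) → 'Q' (after the try/except). Output: SQ

Answer: SQ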